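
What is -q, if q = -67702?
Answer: 67702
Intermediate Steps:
-q = -1*(-67702) = 67702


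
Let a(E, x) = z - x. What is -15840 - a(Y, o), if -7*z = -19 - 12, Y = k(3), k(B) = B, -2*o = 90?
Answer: -111226/7 ≈ -15889.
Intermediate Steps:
o = -45 (o = -1/2*90 = -45)
Y = 3
z = 31/7 (z = -(-19 - 12)/7 = -1/7*(-31) = 31/7 ≈ 4.4286)
a(E, x) = 31/7 - x
-15840 - a(Y, o) = -15840 - (31/7 - 1*(-45)) = -15840 - (31/7 + 45) = -15840 - 1*346/7 = -15840 - 346/7 = -111226/7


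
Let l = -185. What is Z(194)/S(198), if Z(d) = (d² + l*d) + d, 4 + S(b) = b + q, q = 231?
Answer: 388/85 ≈ 4.5647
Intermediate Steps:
S(b) = 227 + b (S(b) = -4 + (b + 231) = -4 + (231 + b) = 227 + b)
Z(d) = d² - 184*d (Z(d) = (d² - 185*d) + d = d² - 184*d)
Z(194)/S(198) = (194*(-184 + 194))/(227 + 198) = (194*10)/425 = 1940*(1/425) = 388/85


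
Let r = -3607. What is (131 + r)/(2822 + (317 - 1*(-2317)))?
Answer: -79/124 ≈ -0.63710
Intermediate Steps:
(131 + r)/(2822 + (317 - 1*(-2317))) = (131 - 3607)/(2822 + (317 - 1*(-2317))) = -3476/(2822 + (317 + 2317)) = -3476/(2822 + 2634) = -3476/5456 = -3476*1/5456 = -79/124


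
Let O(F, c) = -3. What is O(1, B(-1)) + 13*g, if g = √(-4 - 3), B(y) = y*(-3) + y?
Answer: -3 + 13*I*√7 ≈ -3.0 + 34.395*I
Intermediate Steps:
B(y) = -2*y (B(y) = -3*y + y = -2*y)
g = I*√7 (g = √(-7) = I*√7 ≈ 2.6458*I)
O(1, B(-1)) + 13*g = -3 + 13*(I*√7) = -3 + 13*I*√7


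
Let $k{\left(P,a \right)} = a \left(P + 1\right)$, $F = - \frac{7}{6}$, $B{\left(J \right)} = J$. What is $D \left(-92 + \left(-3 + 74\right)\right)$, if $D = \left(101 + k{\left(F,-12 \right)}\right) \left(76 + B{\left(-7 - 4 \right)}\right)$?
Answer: $-140595$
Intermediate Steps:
$F = - \frac{7}{6}$ ($F = \left(-7\right) \frac{1}{6} = - \frac{7}{6} \approx -1.1667$)
$k{\left(P,a \right)} = a \left(1 + P\right)$
$D = 6695$ ($D = \left(101 - 12 \left(1 - \frac{7}{6}\right)\right) \left(76 - 11\right) = \left(101 - -2\right) \left(76 - 11\right) = \left(101 + 2\right) 65 = 103 \cdot 65 = 6695$)
$D \left(-92 + \left(-3 + 74\right)\right) = 6695 \left(-92 + \left(-3 + 74\right)\right) = 6695 \left(-92 + 71\right) = 6695 \left(-21\right) = -140595$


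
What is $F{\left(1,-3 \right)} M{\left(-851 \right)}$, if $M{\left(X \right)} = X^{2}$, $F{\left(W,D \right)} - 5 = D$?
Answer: $1448402$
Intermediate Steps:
$F{\left(W,D \right)} = 5 + D$
$F{\left(1,-3 \right)} M{\left(-851 \right)} = \left(5 - 3\right) \left(-851\right)^{2} = 2 \cdot 724201 = 1448402$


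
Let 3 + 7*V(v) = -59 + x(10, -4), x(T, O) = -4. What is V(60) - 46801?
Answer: -327673/7 ≈ -46810.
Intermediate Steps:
V(v) = -66/7 (V(v) = -3/7 + (-59 - 4)/7 = -3/7 + (1/7)*(-63) = -3/7 - 9 = -66/7)
V(60) - 46801 = -66/7 - 46801 = -327673/7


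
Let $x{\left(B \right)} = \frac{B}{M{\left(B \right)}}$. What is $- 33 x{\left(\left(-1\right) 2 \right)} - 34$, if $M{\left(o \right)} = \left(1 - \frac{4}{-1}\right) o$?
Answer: $- \frac{203}{5} \approx -40.6$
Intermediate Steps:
$M{\left(o \right)} = 5 o$ ($M{\left(o \right)} = \left(1 - -4\right) o = \left(1 + 4\right) o = 5 o$)
$x{\left(B \right)} = \frac{1}{5}$ ($x{\left(B \right)} = \frac{B}{5 B} = B \frac{1}{5 B} = \frac{1}{5}$)
$- 33 x{\left(\left(-1\right) 2 \right)} - 34 = \left(-33\right) \frac{1}{5} - 34 = - \frac{33}{5} - 34 = - \frac{203}{5}$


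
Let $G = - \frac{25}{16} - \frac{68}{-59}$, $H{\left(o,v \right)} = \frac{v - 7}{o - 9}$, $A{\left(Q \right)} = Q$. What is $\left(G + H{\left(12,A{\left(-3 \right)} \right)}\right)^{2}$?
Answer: $\frac{112381201}{8020224} \approx 14.012$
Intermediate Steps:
$H{\left(o,v \right)} = \frac{-7 + v}{-9 + o}$
$G = - \frac{387}{944}$ ($G = \left(-25\right) \frac{1}{16} - - \frac{68}{59} = - \frac{25}{16} + \frac{68}{59} = - \frac{387}{944} \approx -0.40996$)
$\left(G + H{\left(12,A{\left(-3 \right)} \right)}\right)^{2} = \left(- \frac{387}{944} + \frac{-7 - 3}{-9 + 12}\right)^{2} = \left(- \frac{387}{944} + \frac{1}{3} \left(-10\right)\right)^{2} = \left(- \frac{387}{944} - \frac{10}{3}\right)^{2} = \left(- \frac{10601}{2832}\right)^{2} = \frac{112381201}{8020224}$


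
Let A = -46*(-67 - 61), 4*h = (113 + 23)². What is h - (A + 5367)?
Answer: -6631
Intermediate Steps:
h = 4624 (h = (113 + 23)²/4 = (¼)*136² = (¼)*18496 = 4624)
A = 5888 (A = -46*(-128) = 5888)
h - (A + 5367) = 4624 - (5888 + 5367) = 4624 - 1*11255 = 4624 - 11255 = -6631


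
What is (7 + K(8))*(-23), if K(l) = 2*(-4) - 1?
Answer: 46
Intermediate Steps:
K(l) = -9 (K(l) = -8 - 1 = -9)
(7 + K(8))*(-23) = (7 - 9)*(-23) = -2*(-23) = 46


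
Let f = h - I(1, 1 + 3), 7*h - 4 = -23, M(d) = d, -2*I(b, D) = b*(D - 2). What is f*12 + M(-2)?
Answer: -158/7 ≈ -22.571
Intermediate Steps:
I(b, D) = -b*(-2 + D)/2 (I(b, D) = -b*(D - 2)/2 = -b*(-2 + D)/2)
h = -19/7 (h = 4/7 + (⅐)*(-23) = 4/7 - 23/7 = -19/7 ≈ -2.7143)
f = -12/7 (f = -19/7 - (2 - (1 + 3))/2 = -19/7 - (2 - 1*4)/2 = -19/7 - (2 - 4)/2 = -19/7 - (-2)/2 = -19/7 - 1*(-1) = -19/7 + 1 = -12/7 ≈ -1.7143)
f*12 + M(-2) = -12/7*12 - 2 = -144/7 - 2 = -158/7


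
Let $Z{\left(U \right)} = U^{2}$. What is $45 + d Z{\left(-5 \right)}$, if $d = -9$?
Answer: $-180$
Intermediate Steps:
$45 + d Z{\left(-5 \right)} = 45 - 9 \left(-5\right)^{2} = 45 - 225 = -180$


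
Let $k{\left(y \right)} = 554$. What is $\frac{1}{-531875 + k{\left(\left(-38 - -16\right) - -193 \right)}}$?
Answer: $- \frac{1}{531321} \approx -1.8821 \cdot 10^{-6}$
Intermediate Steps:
$\frac{1}{-531875 + k{\left(\left(-38 - -16\right) - -193 \right)}} = \frac{1}{-531875 + 554} = \frac{1}{-531321} = - \frac{1}{531321}$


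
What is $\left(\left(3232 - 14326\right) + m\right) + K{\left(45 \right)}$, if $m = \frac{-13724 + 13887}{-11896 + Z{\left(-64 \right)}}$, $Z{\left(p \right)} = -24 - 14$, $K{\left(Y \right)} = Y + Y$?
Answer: $- \frac{131321899}{11934} \approx -11004.0$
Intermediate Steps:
$K{\left(Y \right)} = 2 Y$
$Z{\left(p \right)} = -38$
$m = - \frac{163}{11934}$ ($m = \frac{-13724 + 13887}{-11896 - 38} = \frac{163}{-11934} = 163 \left(- \frac{1}{11934}\right) = - \frac{163}{11934} \approx -0.013658$)
$\left(\left(3232 - 14326\right) + m\right) + K{\left(45 \right)} = \left(\left(3232 - 14326\right) - \frac{163}{11934}\right) + 2 \cdot 45 = \left(\left(3232 - 14326\right) - \frac{163}{11934}\right) + 90 = \left(-11094 - \frac{163}{11934}\right) + 90 = - \frac{132395959}{11934} + 90 = - \frac{131321899}{11934}$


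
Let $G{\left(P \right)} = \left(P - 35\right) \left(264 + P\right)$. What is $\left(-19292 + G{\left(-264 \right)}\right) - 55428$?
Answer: $-74720$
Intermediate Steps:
$G{\left(P \right)} = \left(-35 + P\right) \left(264 + P\right)$
$\left(-19292 + G{\left(-264 \right)}\right) - 55428 = \left(-19292 + \left(-9240 + \left(-264\right)^{2} + 229 \left(-264\right)\right)\right) - 55428 = \left(-19292 - 0\right) - 55428 = \left(-19292 + 0\right) - 55428 = -19292 - 55428 = -74720$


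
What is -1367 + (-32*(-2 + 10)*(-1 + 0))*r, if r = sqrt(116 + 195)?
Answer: -1367 + 256*sqrt(311) ≈ 3147.6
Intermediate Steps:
r = sqrt(311) ≈ 17.635
-1367 + (-32*(-2 + 10)*(-1 + 0))*r = -1367 + (-32*(-2 + 10)*(-1 + 0))*sqrt(311) = -1367 + (-256*(-1))*sqrt(311) = -1367 + (-32*(-8))*sqrt(311) = -1367 + 256*sqrt(311)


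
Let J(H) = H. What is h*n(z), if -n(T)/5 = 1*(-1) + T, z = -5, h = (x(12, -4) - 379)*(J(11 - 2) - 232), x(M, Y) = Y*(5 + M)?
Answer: 2990430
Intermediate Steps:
h = 99681 (h = (-4*(5 + 12) - 379)*((11 - 2) - 232) = (-4*17 - 379)*(9 - 232) = (-68 - 379)*(-223) = -447*(-223) = 99681)
n(T) = 5 - 5*T (n(T) = -5*(1*(-1) + T) = -5*(-1 + T) = 5 - 5*T)
h*n(z) = 99681*(5 - 5*(-5)) = 99681*(5 + 25) = 99681*30 = 2990430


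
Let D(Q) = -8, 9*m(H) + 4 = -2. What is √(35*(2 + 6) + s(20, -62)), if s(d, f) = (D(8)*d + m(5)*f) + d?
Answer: 4*√102/3 ≈ 13.466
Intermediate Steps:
m(H) = -⅔ (m(H) = -4/9 + (⅑)*(-2) = -4/9 - 2/9 = -⅔)
s(d, f) = -7*d - 2*f/3 (s(d, f) = (-8*d - 2*f/3) + d = -7*d - 2*f/3)
√(35*(2 + 6) + s(20, -62)) = √(35*(2 + 6) + (-7*20 - ⅔*(-62))) = √(35*8 + (-140 + 124/3)) = √(280 - 296/3) = √(544/3) = 4*√102/3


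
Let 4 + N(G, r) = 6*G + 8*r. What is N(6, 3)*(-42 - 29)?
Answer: -3976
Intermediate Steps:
N(G, r) = -4 + 6*G + 8*r (N(G, r) = -4 + (6*G + 8*r) = -4 + 6*G + 8*r)
N(6, 3)*(-42 - 29) = (-4 + 6*6 + 8*3)*(-42 - 29) = (-4 + 36 + 24)*(-71) = 56*(-71) = -3976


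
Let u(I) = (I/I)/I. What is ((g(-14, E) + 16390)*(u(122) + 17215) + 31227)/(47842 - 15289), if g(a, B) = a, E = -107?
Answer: 5732865425/661911 ≈ 8661.1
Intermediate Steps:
u(I) = 1/I
((g(-14, E) + 16390)*(u(122) + 17215) + 31227)/(47842 - 15289) = ((-14 + 16390)*(1/122 + 17215) + 31227)/(47842 - 15289) = (16376*(1/122 + 17215) + 31227)/32553 = (16376*(2100231/122) + 31227)*(1/32553) = (17196691428/61 + 31227)*(1/32553) = (17198596275/61)*(1/32553) = 5732865425/661911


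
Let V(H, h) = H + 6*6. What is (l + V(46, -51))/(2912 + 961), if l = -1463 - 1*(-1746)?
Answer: 365/3873 ≈ 0.094242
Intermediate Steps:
V(H, h) = 36 + H (V(H, h) = H + 36 = 36 + H)
l = 283 (l = -1463 + 1746 = 283)
(l + V(46, -51))/(2912 + 961) = (283 + (36 + 46))/(2912 + 961) = (283 + 82)/3873 = 365*(1/3873) = 365/3873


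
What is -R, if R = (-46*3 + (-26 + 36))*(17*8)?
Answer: 17408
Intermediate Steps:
R = -17408 (R = (-138 + 10)*136 = -128*136 = -17408)
-R = -1*(-17408) = 17408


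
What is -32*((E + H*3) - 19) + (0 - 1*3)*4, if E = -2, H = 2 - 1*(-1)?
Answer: 372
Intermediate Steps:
H = 3 (H = 2 + 1 = 3)
-32*((E + H*3) - 19) + (0 - 1*3)*4 = -32*((-2 + 3*3) - 19) + (0 - 1*3)*4 = -32*((-2 + 9) - 19) + (0 - 3)*4 = -32*(7 - 19) - 3*4 = -32*(-12) - 12 = 384 - 12 = 372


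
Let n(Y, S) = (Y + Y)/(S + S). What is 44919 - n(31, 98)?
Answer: 4402031/98 ≈ 44919.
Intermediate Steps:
n(Y, S) = Y/S (n(Y, S) = (2*Y)/((2*S)) = (2*Y)*(1/(2*S)) = Y/S)
44919 - n(31, 98) = 44919 - 31/98 = 4402031/98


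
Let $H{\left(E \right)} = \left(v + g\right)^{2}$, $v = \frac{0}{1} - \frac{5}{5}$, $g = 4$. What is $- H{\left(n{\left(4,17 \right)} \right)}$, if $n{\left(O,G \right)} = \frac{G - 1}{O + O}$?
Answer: $-9$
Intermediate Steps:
$v = -1$ ($v = 0 \cdot 1 - 1 = 0 - 1 = -1$)
$n{\left(O,G \right)} = \frac{-1 + G}{2 O}$
$H{\left(E \right)} = 9$ ($H{\left(E \right)} = \left(-1 + 4\right)^{2} = 3^{2} = 9$)
$- H{\left(n{\left(4,17 \right)} \right)} = \left(-1\right) 9 = -9$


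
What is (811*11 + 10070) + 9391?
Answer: 28382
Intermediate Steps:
(811*11 + 10070) + 9391 = (8921 + 10070) + 9391 = 18991 + 9391 = 28382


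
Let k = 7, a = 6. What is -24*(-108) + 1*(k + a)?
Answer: 2605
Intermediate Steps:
-24*(-108) + 1*(k + a) = -24*(-108) + 1*(7 + 6) = 2592 + 1*13 = 2592 + 13 = 2605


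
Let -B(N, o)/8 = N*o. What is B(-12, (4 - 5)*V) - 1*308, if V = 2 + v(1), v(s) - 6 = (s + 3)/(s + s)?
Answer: -1268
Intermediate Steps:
v(s) = 6 + (3 + s)/(2*s) (v(s) = 6 + (s + 3)/(s + s) = 6 + (3 + s)/((2*s)) = 6 + (3 + s)*(1/(2*s)) = 6 + (3 + s)/(2*s))
V = 10 (V = 2 + (1/2)*(3 + 13*1)/1 = 2 + (1/2)*1*(3 + 13) = 2 + (1/2)*1*16 = 2 + 8 = 10)
B(N, o) = -8*N*o
B(-12, (4 - 5)*V) - 1*308 = -8*(-12)*(4 - 5)*10 - 1*308 = -8*(-12)*(-1*10) - 308 = -8*(-12)*(-10) - 308 = -960 - 308 = -1268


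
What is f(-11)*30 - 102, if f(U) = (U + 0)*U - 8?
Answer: 3288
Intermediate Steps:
f(U) = -8 + U² (f(U) = U*U - 8 = U² - 8 = -8 + U²)
f(-11)*30 - 102 = (-8 + (-11)²)*30 - 102 = (-8 + 121)*30 - 102 = 113*30 - 102 = 3390 - 102 = 3288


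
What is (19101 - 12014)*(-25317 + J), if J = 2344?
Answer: -162809651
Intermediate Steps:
(19101 - 12014)*(-25317 + J) = (19101 - 12014)*(-25317 + 2344) = 7087*(-22973) = -162809651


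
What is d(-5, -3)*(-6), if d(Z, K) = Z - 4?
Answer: 54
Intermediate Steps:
d(Z, K) = -4 + Z
d(-5, -3)*(-6) = (-4 - 5)*(-6) = -9*(-6) = 54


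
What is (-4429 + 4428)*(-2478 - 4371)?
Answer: 6849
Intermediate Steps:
(-4429 + 4428)*(-2478 - 4371) = -1*(-6849) = 6849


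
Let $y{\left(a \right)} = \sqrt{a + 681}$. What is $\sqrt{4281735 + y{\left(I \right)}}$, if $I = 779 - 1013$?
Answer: $\sqrt{4281735 + \sqrt{447}} \approx 2069.2$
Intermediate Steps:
$I = -234$
$y{\left(a \right)} = \sqrt{681 + a}$
$\sqrt{4281735 + y{\left(I \right)}} = \sqrt{4281735 + \sqrt{681 - 234}} = \sqrt{4281735 + \sqrt{447}}$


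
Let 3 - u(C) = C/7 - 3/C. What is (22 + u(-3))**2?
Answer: 29241/49 ≈ 596.75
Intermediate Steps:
u(C) = 3 + 3/C - C/7 (u(C) = 3 - (C/7 - 3/C) = 3 - (-3/C + C/7) = 3 + (3/C - C/7) = 3 + 3/C - C/7)
(22 + u(-3))**2 = (22 + (3 + 3/(-3) - 1/7*(-3)))**2 = (22 + (3 + 3*(-1/3) + 3/7))**2 = (22 + (3 - 1 + 3/7))**2 = (22 + 17/7)**2 = (171/7)**2 = 29241/49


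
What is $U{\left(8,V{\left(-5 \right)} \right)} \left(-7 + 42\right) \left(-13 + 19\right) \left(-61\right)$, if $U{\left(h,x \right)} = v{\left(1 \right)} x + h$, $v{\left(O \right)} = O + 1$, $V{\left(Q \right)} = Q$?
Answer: $25620$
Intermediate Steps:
$v{\left(O \right)} = 1 + O$
$U{\left(h,x \right)} = h + 2 x$ ($U{\left(h,x \right)} = \left(1 + 1\right) x + h = 2 x + h = h + 2 x$)
$U{\left(8,V{\left(-5 \right)} \right)} \left(-7 + 42\right) \left(-13 + 19\right) \left(-61\right) = \left(8 + 2 \left(-5\right)\right) \left(-7 + 42\right) \left(-13 + 19\right) \left(-61\right) = \left(8 - 10\right) 35 \cdot 6 \left(-61\right) = \left(-2\right) 210 \left(-61\right) = \left(-420\right) \left(-61\right) = 25620$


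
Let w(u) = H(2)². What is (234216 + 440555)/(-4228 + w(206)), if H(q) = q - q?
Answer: -674771/4228 ≈ -159.60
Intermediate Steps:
H(q) = 0
w(u) = 0 (w(u) = 0² = 0)
(234216 + 440555)/(-4228 + w(206)) = (234216 + 440555)/(-4228 + 0) = 674771/(-4228) = 674771*(-1/4228) = -674771/4228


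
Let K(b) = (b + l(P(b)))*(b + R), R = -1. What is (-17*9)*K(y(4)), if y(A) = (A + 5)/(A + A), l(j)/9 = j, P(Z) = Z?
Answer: -6885/32 ≈ -215.16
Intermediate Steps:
l(j) = 9*j
y(A) = (5 + A)/(2*A) (y(A) = (5 + A)/((2*A)) = (5 + A)*(1/(2*A)) = (5 + A)/(2*A))
K(b) = 10*b*(-1 + b) (K(b) = (b + 9*b)*(b - 1) = (10*b)*(-1 + b) = 10*b*(-1 + b))
(-17*9)*K(y(4)) = (-17*9)*(10*((1/2)*(5 + 4)/4)*(-1 + (1/2)*(5 + 4)/4)) = -1530*(1/2)*(1/4)*9*(-1 + (1/2)*(1/4)*9) = -1530*9*(-1 + 9/8)/8 = -1530*9/(8*8) = -153*45/32 = -6885/32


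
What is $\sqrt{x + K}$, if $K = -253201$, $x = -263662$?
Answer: $i \sqrt{516863} \approx 718.93 i$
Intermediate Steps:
$\sqrt{x + K} = \sqrt{-263662 - 253201} = \sqrt{-516863} = i \sqrt{516863}$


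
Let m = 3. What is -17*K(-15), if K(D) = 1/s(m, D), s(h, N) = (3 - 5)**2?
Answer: -17/4 ≈ -4.2500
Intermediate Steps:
s(h, N) = 4 (s(h, N) = (-2)**2 = 4)
K(D) = 1/4
-17*K(-15) = -17*1/4 = -17/4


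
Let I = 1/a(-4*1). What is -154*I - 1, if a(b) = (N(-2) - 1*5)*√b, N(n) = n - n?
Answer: -1 - 77*I/5 ≈ -1.0 - 15.4*I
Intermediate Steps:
N(n) = 0
a(b) = -5*√b (a(b) = (0 - 1*5)*√b = (0 - 5)*√b = -5*√b)
I = I/10 (I = 1/(-5*2*I) = 1/(-10*I) = I/10 ≈ 0.1*I)
-154*I - 1 = -77*I/5 - 1 = -1 - 77*I/5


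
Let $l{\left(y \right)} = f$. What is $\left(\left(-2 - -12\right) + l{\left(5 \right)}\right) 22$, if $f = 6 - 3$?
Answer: $286$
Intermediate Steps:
$f = 3$ ($f = 6 - 3 = 3$)
$l{\left(y \right)} = 3$
$\left(\left(-2 - -12\right) + l{\left(5 \right)}\right) 22 = \left(\left(-2 - -12\right) + 3\right) 22 = \left(\left(-2 + 12\right) + 3\right) 22 = \left(10 + 3\right) 22 = 13 \cdot 22 = 286$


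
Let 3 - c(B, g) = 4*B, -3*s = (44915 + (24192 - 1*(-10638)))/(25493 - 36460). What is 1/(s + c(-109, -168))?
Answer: 32901/14523284 ≈ 0.0022654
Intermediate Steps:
s = 79745/32901 (s = -(44915 + (24192 - 1*(-10638)))/(3*(25493 - 36460)) = -(44915 + (24192 + 10638))/(3*(-10967)) = -(44915 + 34830)*(-1)/(3*10967) = -79745*(-1)/(3*10967) = -⅓*(-79745/10967) = 79745/32901 ≈ 2.4238)
c(B, g) = 3 - 4*B
1/(s + c(-109, -168)) = 1/(79745/32901 + (3 - 4*(-109))) = 1/(79745/32901 + (3 + 436)) = 1/(79745/32901 + 439) = 1/(14523284/32901) = 32901/14523284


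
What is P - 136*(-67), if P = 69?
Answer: 9181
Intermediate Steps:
P - 136*(-67) = 69 - 136*(-67) = 69 + 9112 = 9181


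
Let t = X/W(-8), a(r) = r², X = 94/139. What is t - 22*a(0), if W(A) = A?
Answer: -47/556 ≈ -0.084532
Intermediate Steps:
X = 94/139 (X = 94*(1/139) = 94/139 ≈ 0.67626)
t = -47/556 (t = (94/139)/(-8) = (94/139)*(-⅛) = -47/556 ≈ -0.084532)
t - 22*a(0) = -47/556 - 22*0² = -47/556 - 22*0 = -47/556 + 0 = -47/556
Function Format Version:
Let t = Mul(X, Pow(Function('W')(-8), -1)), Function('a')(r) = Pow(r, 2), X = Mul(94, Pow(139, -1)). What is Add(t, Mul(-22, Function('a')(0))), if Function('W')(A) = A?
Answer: Rational(-47, 556) ≈ -0.084532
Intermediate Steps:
X = Rational(94, 139) (X = Mul(94, Rational(1, 139)) = Rational(94, 139) ≈ 0.67626)
t = Rational(-47, 556) (t = Mul(Rational(94, 139), Pow(-8, -1)) = Mul(Rational(94, 139), Rational(-1, 8)) = Rational(-47, 556) ≈ -0.084532)
Add(t, Mul(-22, Function('a')(0))) = Add(Rational(-47, 556), Mul(-22, Pow(0, 2))) = Add(Rational(-47, 556), Mul(-22, 0)) = Add(Rational(-47, 556), 0) = Rational(-47, 556)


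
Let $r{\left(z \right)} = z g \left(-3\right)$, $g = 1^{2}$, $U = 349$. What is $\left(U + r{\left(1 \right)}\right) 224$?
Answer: $77504$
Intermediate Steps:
$g = 1$
$r{\left(z \right)} = - 3 z$ ($r{\left(z \right)} = z 1 \left(-3\right) = z \left(-3\right) = - 3 z$)
$\left(U + r{\left(1 \right)}\right) 224 = \left(349 - 3\right) 224 = 346 \cdot 224 = 77504$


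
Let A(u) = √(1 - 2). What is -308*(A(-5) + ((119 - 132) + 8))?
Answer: 1540 - 308*I ≈ 1540.0 - 308.0*I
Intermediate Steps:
A(u) = I (A(u) = √(-1) = I)
-308*(A(-5) + ((119 - 132) + 8)) = -308*(I + ((119 - 132) + 8)) = -308*(I + (-13 + 8)) = -308*(I - 5) = -308*(-5 + I) = 1540 - 308*I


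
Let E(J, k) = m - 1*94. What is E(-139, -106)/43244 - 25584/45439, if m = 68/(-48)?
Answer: -13328281607/23579569392 ≈ -0.56525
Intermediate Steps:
m = -17/12 (m = 68*(-1/48) = -17/12 ≈ -1.4167)
E(J, k) = -1145/12 (E(J, k) = -17/12 - 1*94 = -17/12 - 94 = -1145/12)
E(-139, -106)/43244 - 25584/45439 = -1145/12/43244 - 25584/45439 = -1145/12*1/43244 - 25584*1/45439 = -1145/518928 - 25584/45439 = -13328281607/23579569392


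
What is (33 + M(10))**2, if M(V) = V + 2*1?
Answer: 2025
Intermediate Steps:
M(V) = 2 + V (M(V) = V + 2 = 2 + V)
(33 + M(10))**2 = (33 + (2 + 10))**2 = (33 + 12)**2 = 45**2 = 2025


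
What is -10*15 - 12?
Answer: -162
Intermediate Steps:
-10*15 - 12 = -150 - 12 = -162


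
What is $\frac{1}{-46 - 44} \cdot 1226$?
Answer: $- \frac{613}{45} \approx -13.622$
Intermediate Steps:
$\frac{1}{-46 - 44} \cdot 1226 = \frac{1}{-90} \cdot 1226 = \left(- \frac{1}{90}\right) 1226 = - \frac{613}{45}$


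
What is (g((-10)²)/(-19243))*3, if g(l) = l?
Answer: -300/19243 ≈ -0.015590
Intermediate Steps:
(g((-10)²)/(-19243))*3 = ((-10)²/(-19243))*3 = (100*(-1/19243))*3 = -100/19243*3 = -300/19243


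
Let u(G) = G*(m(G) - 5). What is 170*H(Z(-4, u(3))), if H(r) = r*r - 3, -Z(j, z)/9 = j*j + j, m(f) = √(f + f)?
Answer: 1982370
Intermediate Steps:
m(f) = √2*√f (m(f) = √(2*f) = √2*√f)
u(G) = G*(-5 + √2*√G) (u(G) = G*(√2*√G - 5) = G*(-5 + √2*√G))
Z(j, z) = -9*j - 9*j² (Z(j, z) = -9*(j*j + j) = -9*(j² + j) = -9*(j + j²) = -9*j - 9*j²)
H(r) = -3 + r² (H(r) = r² - 3 = -3 + r²)
170*H(Z(-4, u(3))) = 170*(-3 + (-9*(-4)*(1 - 4))²) = 170*(-3 + (-9*(-4)*(-3))²) = 170*(-3 + (-108)²) = 170*(-3 + 11664) = 170*11661 = 1982370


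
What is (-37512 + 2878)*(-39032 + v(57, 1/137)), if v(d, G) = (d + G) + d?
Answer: 184660349010/137 ≈ 1.3479e+9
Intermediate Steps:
v(d, G) = G + 2*d (v(d, G) = (G + d) + d = G + 2*d)
(-37512 + 2878)*(-39032 + v(57, 1/137)) = (-37512 + 2878)*(-39032 + (1/137 + 2*57)) = -34634*(-39032 + (1/137 + 114)) = -34634*(-39032 + 15619/137) = -34634*(-5331765/137) = 184660349010/137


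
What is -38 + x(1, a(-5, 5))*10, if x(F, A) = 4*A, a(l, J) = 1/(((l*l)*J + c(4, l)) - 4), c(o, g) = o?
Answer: -942/25 ≈ -37.680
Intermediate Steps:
a(l, J) = 1/(J*l²) (a(l, J) = 1/(((l*l)*J + 4) - 4) = 1/((l²*J + 4) - 4) = 1/((J*l² + 4) - 4) = 1/((4 + J*l²) - 4) = 1/(J*l²))
-38 + x(1, a(-5, 5))*10 = -38 + (4*(1/(5*(-5)²)))*10 = -38 + (4*((⅕)*(1/25)))*10 = -38 + (4*(1/125))*10 = -38 + (4/125)*10 = -38 + 8/25 = -942/25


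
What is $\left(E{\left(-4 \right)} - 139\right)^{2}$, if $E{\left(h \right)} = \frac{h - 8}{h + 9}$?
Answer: $\frac{499849}{25} \approx 19994.0$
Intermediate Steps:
$E{\left(h \right)} = \frac{-8 + h}{9 + h}$
$\left(E{\left(-4 \right)} - 139\right)^{2} = \left(\frac{-8 - 4}{9 - 4} - 139\right)^{2} = \left(\frac{1}{5} \left(-12\right) - 139\right)^{2} = \left(- \frac{12}{5} - 139\right)^{2} = \left(- \frac{707}{5}\right)^{2} = \frac{499849}{25}$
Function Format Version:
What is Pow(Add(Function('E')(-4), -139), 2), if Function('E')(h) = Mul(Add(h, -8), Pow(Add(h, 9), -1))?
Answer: Rational(499849, 25) ≈ 19994.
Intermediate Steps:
Function('E')(h) = Mul(Pow(Add(9, h), -1), Add(-8, h)) (Function('E')(h) = Mul(Add(-8, h), Pow(Add(9, h), -1)) = Mul(Pow(Add(9, h), -1), Add(-8, h)))
Pow(Add(Function('E')(-4), -139), 2) = Pow(Add(Mul(Pow(Add(9, -4), -1), Add(-8, -4)), -139), 2) = Pow(Add(Mul(Pow(5, -1), -12), -139), 2) = Pow(Add(Mul(Rational(1, 5), -12), -139), 2) = Pow(Add(Rational(-12, 5), -139), 2) = Pow(Rational(-707, 5), 2) = Rational(499849, 25)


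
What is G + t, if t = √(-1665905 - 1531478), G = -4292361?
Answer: -4292361 + I*√3197383 ≈ -4.2924e+6 + 1788.1*I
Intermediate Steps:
t = I*√3197383 (t = √(-3197383) = I*√3197383 ≈ 1788.1*I)
G + t = -4292361 + I*√3197383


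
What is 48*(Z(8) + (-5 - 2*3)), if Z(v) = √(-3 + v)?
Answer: -528 + 48*√5 ≈ -420.67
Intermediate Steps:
48*(Z(8) + (-5 - 2*3)) = 48*(√(-3 + 8) + (-5 - 2*3)) = 48*(√5 + (-5 - 6)) = 48*(√5 - 11) = 48*(-11 + √5) = -528 + 48*√5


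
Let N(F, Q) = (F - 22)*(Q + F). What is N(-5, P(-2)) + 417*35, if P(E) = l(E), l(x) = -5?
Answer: 14865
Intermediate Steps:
P(E) = -5
N(F, Q) = (-22 + F)*(F + Q)
N(-5, P(-2)) + 417*35 = ((-5)**2 - 22*(-5) - 22*(-5) - 5*(-5)) + 417*35 = (25 + 110 + 110 + 25) + 14595 = 270 + 14595 = 14865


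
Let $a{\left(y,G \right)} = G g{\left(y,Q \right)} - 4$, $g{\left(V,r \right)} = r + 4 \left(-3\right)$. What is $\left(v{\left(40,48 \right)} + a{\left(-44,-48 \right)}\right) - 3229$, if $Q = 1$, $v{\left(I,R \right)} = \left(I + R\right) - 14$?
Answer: $-2631$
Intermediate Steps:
$v{\left(I,R \right)} = -14 + I + R$
$g{\left(V,r \right)} = -12 + r$ ($g{\left(V,r \right)} = r - 12 = -12 + r$)
$a{\left(y,G \right)} = -4 - 11 G$ ($a{\left(y,G \right)} = G \left(-12 + 1\right) - 4 = G \left(-11\right) - 4 = - 11 G - 4 = -4 - 11 G$)
$\left(v{\left(40,48 \right)} + a{\left(-44,-48 \right)}\right) - 3229 = \left(\left(-14 + 40 + 48\right) - -524\right) - 3229 = \left(74 + \left(-4 + 528\right)\right) - 3229 = \left(74 + 524\right) - 3229 = 598 - 3229 = -2631$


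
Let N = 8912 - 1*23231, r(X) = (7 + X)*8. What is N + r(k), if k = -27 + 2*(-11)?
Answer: -14655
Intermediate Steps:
k = -49 (k = -27 - 22 = -49)
r(X) = 56 + 8*X
N = -14319 (N = 8912 - 23231 = -14319)
N + r(k) = -14319 + (56 + 8*(-49)) = -14319 + (56 - 392) = -14319 - 336 = -14655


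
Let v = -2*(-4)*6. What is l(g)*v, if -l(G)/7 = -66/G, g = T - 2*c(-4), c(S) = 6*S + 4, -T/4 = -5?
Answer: 1848/5 ≈ 369.60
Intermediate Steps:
T = 20 (T = -4*(-5) = 20)
c(S) = 4 + 6*S
g = 60 (g = 20 - 2*(4 + 6*(-4)) = 20 - 2*(4 - 24) = 20 - 2*(-20) = 20 + 40 = 60)
l(G) = 462/G (l(G) = -(-462)/G = 462/G)
v = 48 (v = 8*6 = 48)
l(g)*v = (462/60)*48 = (462*(1/60))*48 = (77/10)*48 = 1848/5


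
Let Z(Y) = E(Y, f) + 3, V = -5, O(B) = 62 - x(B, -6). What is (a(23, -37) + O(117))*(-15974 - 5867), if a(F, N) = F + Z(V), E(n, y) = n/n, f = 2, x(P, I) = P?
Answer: 611548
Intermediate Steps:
E(n, y) = 1
O(B) = 62 - B
Z(Y) = 4 (Z(Y) = 1 + 3 = 4)
a(F, N) = 4 + F (a(F, N) = F + 4 = 4 + F)
(a(23, -37) + O(117))*(-15974 - 5867) = ((4 + 23) + (62 - 1*117))*(-15974 - 5867) = (27 + (62 - 117))*(-21841) = (27 - 55)*(-21841) = -28*(-21841) = 611548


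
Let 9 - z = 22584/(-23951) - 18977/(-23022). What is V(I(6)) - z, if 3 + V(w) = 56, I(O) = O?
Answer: 24196185847/551399922 ≈ 43.881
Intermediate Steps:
V(w) = 53 (V(w) = -3 + 56 = 53)
z = 5028010019/551399922 (z = 9 - (22584/(-23951) - 18977/(-23022)) = 9 - (22584*(-1/23951) - 18977*(-1/23022)) = 9 - (-22584/23951 + 18977/23022) = 9 - 1*(-65410721/551399922) = 9 + 65410721/551399922 = 5028010019/551399922 ≈ 9.1186)
V(I(6)) - z = 53 - 1*5028010019/551399922 = 53 - 5028010019/551399922 = 24196185847/551399922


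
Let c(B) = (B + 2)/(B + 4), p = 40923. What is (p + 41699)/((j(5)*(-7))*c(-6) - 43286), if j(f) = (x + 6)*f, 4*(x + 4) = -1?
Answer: -165244/86817 ≈ -1.9034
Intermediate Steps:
x = -17/4 (x = -4 + (¼)*(-1) = -4 - ¼ = -17/4 ≈ -4.2500)
c(B) = (2 + B)/(4 + B)
j(f) = 7*f/4 (j(f) = (-17/4 + 6)*f = 7*f/4)
(p + 41699)/((j(5)*(-7))*c(-6) - 43286) = (40923 + 41699)/((((7/4)*5)*(-7))*((2 - 6)/(4 - 6)) - 43286) = 82622/(((35/4)*(-7))*(-4/(-2)) - 43286) = 82622/(-(-245)*(-4)/8 - 43286) = 82622/(-245/4*2 - 43286) = 82622/(-245/2 - 43286) = 82622/(-86817/2) = 82622*(-2/86817) = -165244/86817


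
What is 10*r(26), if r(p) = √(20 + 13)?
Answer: 10*√33 ≈ 57.446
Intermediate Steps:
r(p) = √33
10*r(26) = 10*√33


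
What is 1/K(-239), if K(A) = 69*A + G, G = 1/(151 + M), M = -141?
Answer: -10/164909 ≈ -6.0640e-5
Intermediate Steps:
G = 1/10 (G = 1/(151 - 141) = 1/10 ≈ 0.10000)
K(A) = 1/10 + 69*A (K(A) = 69*A + 1/10 = 1/10 + 69*A)
1/K(-239) = 1/(1/10 + 69*(-239)) = 1/(1/10 - 16491) = 1/(-164909/10) = -10/164909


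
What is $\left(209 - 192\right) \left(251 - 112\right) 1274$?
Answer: $3010462$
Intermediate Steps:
$\left(209 - 192\right) \left(251 - 112\right) 1274 = 17 \cdot 139 \cdot 1274 = 2363 \cdot 1274 = 3010462$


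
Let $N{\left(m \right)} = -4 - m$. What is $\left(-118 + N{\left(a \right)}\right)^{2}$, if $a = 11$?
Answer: $17689$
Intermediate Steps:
$\left(-118 + N{\left(a \right)}\right)^{2} = \left(-118 - 15\right)^{2} = \left(-133\right)^{2} = 17689$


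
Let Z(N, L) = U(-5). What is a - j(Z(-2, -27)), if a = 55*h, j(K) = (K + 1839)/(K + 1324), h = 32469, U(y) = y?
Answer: 2355461771/1319 ≈ 1.7858e+6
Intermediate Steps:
Z(N, L) = -5
j(K) = (1839 + K)/(1324 + K)
a = 1785795 (a = 55*32469 = 1785795)
a - j(Z(-2, -27)) = 1785795 - (1839 - 5)/(1324 - 5) = 1785795 - 1834/1319 = 2355461771/1319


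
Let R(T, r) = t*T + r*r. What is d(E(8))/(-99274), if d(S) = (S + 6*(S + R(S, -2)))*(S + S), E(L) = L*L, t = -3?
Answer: 43520/49637 ≈ 0.87677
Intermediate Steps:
R(T, r) = r² - 3*T (R(T, r) = -3*T + r*r = -3*T + r² = r² - 3*T)
E(L) = L²
d(S) = 2*S*(24 - 11*S) (d(S) = (S + 6*(S + ((-2)² - 3*S)))*(S + S) = (S + 6*(S + (4 - 3*S)))*(2*S) = (S + 6*(4 - 2*S))*(2*S) = (S + (24 - 12*S))*(2*S) = (24 - 11*S)*(2*S) = 2*S*(24 - 11*S))
d(E(8))/(-99274) = (2*8²*(24 - 11*8²))/(-99274) = (2*64*(24 - 11*64))*(-1/99274) = (2*64*(24 - 704))*(-1/99274) = (2*64*(-680))*(-1/99274) = -87040*(-1/99274) = 43520/49637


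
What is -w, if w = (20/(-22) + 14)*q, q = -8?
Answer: 1152/11 ≈ 104.73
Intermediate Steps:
w = -1152/11 (w = (20/(-22) + 14)*(-8) = (20*(-1/22) + 14)*(-8) = (-10/11 + 14)*(-8) = (144/11)*(-8) = -1152/11 ≈ -104.73)
-w = -1*(-1152/11) = 1152/11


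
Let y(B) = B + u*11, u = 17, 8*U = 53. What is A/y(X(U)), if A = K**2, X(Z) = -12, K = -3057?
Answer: 9345249/175 ≈ 53401.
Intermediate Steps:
U = 53/8 (U = (1/8)*53 = 53/8 ≈ 6.6250)
y(B) = 187 + B (y(B) = B + 17*11 = B + 187 = 187 + B)
A = 9345249 (A = (-3057)**2 = 9345249)
A/y(X(U)) = 9345249/(187 - 12) = 9345249/175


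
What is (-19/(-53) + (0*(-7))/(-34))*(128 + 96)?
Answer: 4256/53 ≈ 80.302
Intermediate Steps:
(-19/(-53) + (0*(-7))/(-34))*(128 + 96) = (-19*(-1/53) + 0*(-1/34))*224 = (19/53 + 0)*224 = (19/53)*224 = 4256/53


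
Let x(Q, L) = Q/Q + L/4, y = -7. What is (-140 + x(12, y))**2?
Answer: 316969/16 ≈ 19811.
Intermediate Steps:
x(Q, L) = 1 + L/4 (x(Q, L) = 1 + L*(1/4) = 1 + L/4)
(-140 + x(12, y))**2 = (-140 + (1 + (1/4)*(-7)))**2 = (-140 + (1 - 7/4))**2 = (-140 - 3/4)**2 = (-563/4)**2 = 316969/16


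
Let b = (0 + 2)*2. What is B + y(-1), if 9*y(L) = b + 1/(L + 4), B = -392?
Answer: -10571/27 ≈ -391.52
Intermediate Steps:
b = 4 (b = 2*2 = 4)
y(L) = 4/9 + 1/(9*(4 + L)) (y(L) = (4 + 1/(L + 4))/9 = (4 + 1/(4 + L))/9 = 4/9 + 1/(9*(4 + L)))
B + y(-1) = -392 + (17 + 4*(-1))/(9*(4 - 1)) = -392 + (⅑)*(17 - 4)/3 = -392 + (⅑)*(⅓)*13 = -392 + 13/27 = -10571/27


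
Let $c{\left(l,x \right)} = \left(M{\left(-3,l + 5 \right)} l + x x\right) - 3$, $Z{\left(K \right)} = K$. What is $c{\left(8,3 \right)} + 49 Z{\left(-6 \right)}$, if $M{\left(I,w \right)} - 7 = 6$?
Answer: $-184$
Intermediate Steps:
$M{\left(I,w \right)} = 13$ ($M{\left(I,w \right)} = 7 + 6 = 13$)
$c{\left(l,x \right)} = -3 + x^{2} + 13 l$ ($c{\left(l,x \right)} = \left(13 l + x x\right) - 3 = \left(13 l + x^{2}\right) - 3 = \left(x^{2} + 13 l\right) - 3 = -3 + x^{2} + 13 l$)
$c{\left(8,3 \right)} + 49 Z{\left(-6 \right)} = \left(-3 + 3^{2} + 13 \cdot 8\right) + 49 \left(-6\right) = \left(-3 + 9 + 104\right) - 294 = 110 - 294 = -184$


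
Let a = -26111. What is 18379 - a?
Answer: 44490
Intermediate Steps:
18379 - a = 18379 - 1*(-26111) = 18379 + 26111 = 44490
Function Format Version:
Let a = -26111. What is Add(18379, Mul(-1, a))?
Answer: 44490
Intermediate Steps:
Add(18379, Mul(-1, a)) = Add(18379, Mul(-1, -26111)) = Add(18379, 26111) = 44490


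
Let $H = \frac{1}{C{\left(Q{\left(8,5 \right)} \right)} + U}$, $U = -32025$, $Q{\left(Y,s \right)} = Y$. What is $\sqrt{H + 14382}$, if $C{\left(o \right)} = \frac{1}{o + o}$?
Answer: $\frac{13 \sqrt{22343393073742}}{512399} \approx 119.92$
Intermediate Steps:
$C{\left(o \right)} = \frac{1}{2 o}$
$H = - \frac{16}{512399}$ ($H = \frac{1}{\frac{1}{2 \cdot 8} - 32025} = \frac{1}{\frac{1}{2} \cdot \frac{1}{8} - 32025} = \frac{1}{\frac{1}{16} - 32025} = \frac{1}{- \frac{512399}{16}} = - \frac{16}{512399} \approx -3.1226 \cdot 10^{-5}$)
$\sqrt{H + 14382} = \sqrt{- \frac{16}{512399} + 14382} = \sqrt{\frac{7369322402}{512399}} = \frac{13 \sqrt{22343393073742}}{512399}$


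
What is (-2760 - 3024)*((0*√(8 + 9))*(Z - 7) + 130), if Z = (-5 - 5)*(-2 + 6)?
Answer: -751920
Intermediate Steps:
Z = -40 (Z = -10*4 = -40)
(-2760 - 3024)*((0*√(8 + 9))*(Z - 7) + 130) = (-2760 - 3024)*((0*√(8 + 9))*(-40 - 7) + 130) = -5784*((0*√17)*(-47) + 130) = -5784*(0*(-47) + 130) = -5784*(0 + 130) = -5784*130 = -751920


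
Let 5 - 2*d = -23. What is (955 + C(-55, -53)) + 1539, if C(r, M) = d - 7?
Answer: 2501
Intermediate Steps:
d = 14 (d = 5/2 - ½*(-23) = 5/2 + 23/2 = 14)
C(r, M) = 7 (C(r, M) = 14 - 7 = 7)
(955 + C(-55, -53)) + 1539 = (955 + 7) + 1539 = 962 + 1539 = 2501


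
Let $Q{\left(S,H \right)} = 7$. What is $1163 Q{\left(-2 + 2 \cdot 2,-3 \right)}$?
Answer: $8141$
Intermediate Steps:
$1163 Q{\left(-2 + 2 \cdot 2,-3 \right)} = 1163 \cdot 7 = 8141$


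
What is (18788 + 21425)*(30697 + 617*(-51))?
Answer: -30964010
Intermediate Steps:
(18788 + 21425)*(30697 + 617*(-51)) = 40213*(30697 - 31467) = 40213*(-770) = -30964010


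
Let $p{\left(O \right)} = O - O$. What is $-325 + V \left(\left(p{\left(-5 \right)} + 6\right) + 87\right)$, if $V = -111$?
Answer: $-10648$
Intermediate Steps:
$p{\left(O \right)} = 0$
$-325 + V \left(\left(p{\left(-5 \right)} + 6\right) + 87\right) = -325 - 111 \left(\left(0 + 6\right) + 87\right) = -325 - 111 \left(6 + 87\right) = -325 - 10323 = -10648$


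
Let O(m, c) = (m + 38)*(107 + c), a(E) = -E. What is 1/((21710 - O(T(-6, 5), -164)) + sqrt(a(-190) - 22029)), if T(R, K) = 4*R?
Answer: 22508/506631903 - I*sqrt(21839)/506631903 ≈ 4.4427e-5 - 2.9169e-7*I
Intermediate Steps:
O(m, c) = (38 + m)*(107 + c)
1/((21710 - O(T(-6, 5), -164)) + sqrt(a(-190) - 22029)) = 1/((21710 - (4066 + 38*(-164) + 107*(4*(-6)) - 656*(-6))) + sqrt(-1*(-190) - 22029)) = 1/((21710 - (4066 - 6232 + 107*(-24) - 164*(-24))) + sqrt(190 - 22029)) = 1/((21710 - (4066 - 6232 - 2568 + 3936)) + sqrt(-21839)) = 1/((21710 - 1*(-798)) + I*sqrt(21839)) = 1/((21710 + 798) + I*sqrt(21839)) = 1/(22508 + I*sqrt(21839))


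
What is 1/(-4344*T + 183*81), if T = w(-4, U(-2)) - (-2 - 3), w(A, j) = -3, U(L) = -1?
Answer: 1/6135 ≈ 0.00016300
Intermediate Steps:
T = 2 (T = -3 - (-2 - 3) = -3 - 1*(-5) = -3 + 5 = 2)
1/(-4344*T + 183*81) = 1/(-4344*2 + 183*81) = 1/(-8688 + 14823) = 1/6135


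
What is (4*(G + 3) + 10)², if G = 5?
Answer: 1764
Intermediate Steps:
(4*(G + 3) + 10)² = (4*(5 + 3) + 10)² = (4*8 + 10)² = (32 + 10)² = 42² = 1764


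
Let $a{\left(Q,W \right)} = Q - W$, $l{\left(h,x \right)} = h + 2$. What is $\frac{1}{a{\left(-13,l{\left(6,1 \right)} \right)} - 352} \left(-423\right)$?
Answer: $\frac{423}{373} \approx 1.134$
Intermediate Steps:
$l{\left(h,x \right)} = 2 + h$
$\frac{1}{a{\left(-13,l{\left(6,1 \right)} \right)} - 352} \left(-423\right) = \frac{1}{\left(-13 - \left(2 + 6\right)\right) - 352} \left(-423\right) = \frac{1}{\left(-13 - 8\right) - 352} \left(-423\right) = \frac{1}{-21 - 352} \left(-423\right) = \frac{1}{-373} \left(-423\right) = \left(- \frac{1}{373}\right) \left(-423\right) = \frac{423}{373}$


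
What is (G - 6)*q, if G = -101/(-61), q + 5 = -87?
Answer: 24380/61 ≈ 399.67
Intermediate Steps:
q = -92 (q = -5 - 87 = -92)
G = 101/61 (G = -101*(-1/61) = 101/61 ≈ 1.6557)
(G - 6)*q = (101/61 - 6)*(-92) = -265/61*(-92) = 24380/61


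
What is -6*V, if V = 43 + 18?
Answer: -366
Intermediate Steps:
V = 61
-6*V = -6*61 = -366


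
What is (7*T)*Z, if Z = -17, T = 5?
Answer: -595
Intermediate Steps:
(7*T)*Z = (7*5)*(-17) = 35*(-17) = -595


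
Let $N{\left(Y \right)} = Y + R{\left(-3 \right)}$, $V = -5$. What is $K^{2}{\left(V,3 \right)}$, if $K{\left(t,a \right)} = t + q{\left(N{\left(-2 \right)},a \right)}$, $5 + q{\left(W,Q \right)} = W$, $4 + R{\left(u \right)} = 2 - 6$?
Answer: $400$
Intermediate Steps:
$R{\left(u \right)} = -8$ ($R{\left(u \right)} = -4 + \left(2 - 6\right) = -4 - 4 = -8$)
$N{\left(Y \right)} = -8 + Y$ ($N{\left(Y \right)} = Y - 8 = -8 + Y$)
$q{\left(W,Q \right)} = -5 + W$
$K{\left(t,a \right)} = -15 + t$ ($K{\left(t,a \right)} = t - 15 = -15 + t$)
$K^{2}{\left(V,3 \right)} = \left(-15 - 5\right)^{2} = \left(-20\right)^{2} = 400$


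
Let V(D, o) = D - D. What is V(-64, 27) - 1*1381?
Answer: -1381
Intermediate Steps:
V(D, o) = 0
V(-64, 27) - 1*1381 = 0 - 1*1381 = 0 - 1381 = -1381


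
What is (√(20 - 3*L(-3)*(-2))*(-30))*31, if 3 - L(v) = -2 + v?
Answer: -1860*√17 ≈ -7669.0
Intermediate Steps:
L(v) = 5 - v (L(v) = 3 - (-2 + v) = 3 + (2 - v) = 5 - v)
(√(20 - 3*L(-3)*(-2))*(-30))*31 = (√(20 - 3*(5 - 1*(-3))*(-2))*(-30))*31 = (√(20 - 3*(5 + 3)*(-2))*(-30))*31 = (√(20 - 3*8*(-2))*(-30))*31 = (√(20 - 24*(-2))*(-30))*31 = (√(20 + 48)*(-30))*31 = (√68*(-30))*31 = ((2*√17)*(-30))*31 = -60*√17*31 = -1860*√17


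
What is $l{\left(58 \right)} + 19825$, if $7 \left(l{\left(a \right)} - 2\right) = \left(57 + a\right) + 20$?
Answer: $\frac{138924}{7} \approx 19846.0$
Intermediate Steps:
$l{\left(a \right)} = 13 + \frac{a}{7}$ ($l{\left(a \right)} = 2 + \frac{\left(57 + a\right) + 20}{7} = 2 + \frac{77 + a}{7} = 2 + \left(11 + \frac{a}{7}\right) = 13 + \frac{a}{7}$)
$l{\left(58 \right)} + 19825 = \left(13 + \frac{1}{7} \cdot 58\right) + 19825 = \left(13 + \frac{58}{7}\right) + 19825 = \frac{149}{7} + 19825 = \frac{138924}{7}$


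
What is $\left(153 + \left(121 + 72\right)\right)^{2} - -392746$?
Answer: $512462$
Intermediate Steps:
$\left(153 + \left(121 + 72\right)\right)^{2} - -392746 = \left(153 + 193\right)^{2} + 392746 = 346^{2} + 392746 = 119716 + 392746 = 512462$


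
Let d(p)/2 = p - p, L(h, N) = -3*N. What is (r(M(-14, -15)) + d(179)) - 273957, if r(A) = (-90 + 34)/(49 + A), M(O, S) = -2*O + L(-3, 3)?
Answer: -4657283/17 ≈ -2.7396e+5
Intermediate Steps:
M(O, S) = -9 - 2*O (M(O, S) = -2*O - 3*3 = -2*O - 9 = -9 - 2*O)
d(p) = 0 (d(p) = 2*(p - p) = 2*0 = 0)
r(A) = -56/(49 + A)
(r(M(-14, -15)) + d(179)) - 273957 = (-56/(49 + (-9 - 2*(-14))) + 0) - 273957 = (-56/(49 + (-9 + 28)) + 0) - 273957 = (-56/(49 + 19) + 0) - 273957 = (-56/68 + 0) - 273957 = (-56*1/68 + 0) - 273957 = (-14/17 + 0) - 273957 = -14/17 - 273957 = -4657283/17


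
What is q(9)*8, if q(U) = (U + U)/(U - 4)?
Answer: 144/5 ≈ 28.800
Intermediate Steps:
q(U) = 2*U/(-4 + U) (q(U) = (2*U)/(-4 + U) = 2*U/(-4 + U))
q(9)*8 = (2*9/(-4 + 9))*8 = (2*9/5)*8 = (2*9*(1/5))*8 = (18/5)*8 = 144/5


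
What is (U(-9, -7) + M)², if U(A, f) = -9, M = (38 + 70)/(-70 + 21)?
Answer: 301401/2401 ≈ 125.53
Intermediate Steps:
M = -108/49 (M = 108/(-49) = 108*(-1/49) = -108/49 ≈ -2.2041)
(U(-9, -7) + M)² = (-9 - 108/49)² = (-549/49)² = 301401/2401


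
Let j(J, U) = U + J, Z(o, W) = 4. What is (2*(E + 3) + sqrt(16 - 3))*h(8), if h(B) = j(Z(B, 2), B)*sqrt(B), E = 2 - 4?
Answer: 24*sqrt(2)*(2 + sqrt(13)) ≈ 190.26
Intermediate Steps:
E = -2
j(J, U) = J + U
h(B) = sqrt(B)*(4 + B) (h(B) = (4 + B)*sqrt(B) = sqrt(B)*(4 + B))
(2*(E + 3) + sqrt(16 - 3))*h(8) = (2*(-2 + 3) + sqrt(16 - 3))*(sqrt(8)*(4 + 8)) = (2*1 + sqrt(13))*((2*sqrt(2))*12) = (2 + sqrt(13))*(24*sqrt(2)) = 24*sqrt(2)*(2 + sqrt(13))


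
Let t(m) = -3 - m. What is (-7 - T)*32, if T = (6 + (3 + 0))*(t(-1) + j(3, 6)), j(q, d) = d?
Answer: -1376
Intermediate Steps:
T = 36 (T = (6 + (3 + 0))*((-3 - 1*(-1)) + 6) = (6 + 3)*((-3 + 1) + 6) = 9*(-2 + 6) = 9*4 = 36)
(-7 - T)*32 = (-7 - 1*36)*32 = (-7 - 36)*32 = -43*32 = -1376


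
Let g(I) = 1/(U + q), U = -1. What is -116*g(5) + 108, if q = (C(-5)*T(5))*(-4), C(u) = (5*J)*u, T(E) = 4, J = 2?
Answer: 86176/799 ≈ 107.85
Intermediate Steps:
C(u) = 10*u (C(u) = (5*2)*u = 10*u)
q = 800 (q = ((10*(-5))*4)*(-4) = -50*4*(-4) = -200*(-4) = 800)
g(I) = 1/799 (g(I) = 1/(-1 + 800) = 1/799)
-116*g(5) + 108 = -116*1/799 + 108 = -116/799 + 108 = 86176/799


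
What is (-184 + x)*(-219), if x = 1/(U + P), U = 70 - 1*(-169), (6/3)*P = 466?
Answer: 19019493/472 ≈ 40296.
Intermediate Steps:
P = 233 (P = (½)*466 = 233)
U = 239 (U = 70 + 169 = 239)
x = 1/472 (x = 1/(239 + 233) = 1/472 ≈ 0.0021186)
(-184 + x)*(-219) = (-184 + 1/472)*(-219) = -86847/472*(-219) = 19019493/472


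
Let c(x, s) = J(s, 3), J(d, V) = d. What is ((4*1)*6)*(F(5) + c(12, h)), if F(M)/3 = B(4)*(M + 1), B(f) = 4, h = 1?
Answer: 1752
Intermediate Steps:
c(x, s) = s
F(M) = 12 + 12*M (F(M) = 3*(4*(M + 1)) = 3*(4*(1 + M)) = 3*(4 + 4*M) = 12 + 12*M)
((4*1)*6)*(F(5) + c(12, h)) = ((4*1)*6)*((12 + 12*5) + 1) = (4*6)*((12 + 60) + 1) = 24*(72 + 1) = 24*73 = 1752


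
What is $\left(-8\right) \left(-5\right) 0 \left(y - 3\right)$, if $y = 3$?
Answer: $0$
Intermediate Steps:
$\left(-8\right) \left(-5\right) 0 \left(y - 3\right) = \left(-8\right) \left(-5\right) 0 \left(3 - 3\right) = 40 \cdot 0 \cdot 0 = 40 \cdot 0 = 0$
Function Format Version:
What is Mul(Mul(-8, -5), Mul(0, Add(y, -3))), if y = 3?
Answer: 0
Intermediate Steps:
Mul(Mul(-8, -5), Mul(0, Add(y, -3))) = Mul(Mul(-8, -5), Mul(0, Add(3, -3))) = Mul(40, Mul(0, 0)) = Mul(40, 0) = 0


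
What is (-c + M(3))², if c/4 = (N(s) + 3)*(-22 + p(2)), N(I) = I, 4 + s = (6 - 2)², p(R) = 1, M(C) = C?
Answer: 1595169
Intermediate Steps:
s = 12 (s = -4 + (6 - 2)² = -4 + 4² = -4 + 16 = 12)
c = -1260 (c = 4*((12 + 3)*(-22 + 1)) = 4*(15*(-21)) = 4*(-315) = -1260)
(-c + M(3))² = (-1*(-1260) + 3)² = (1260 + 3)² = 1263² = 1595169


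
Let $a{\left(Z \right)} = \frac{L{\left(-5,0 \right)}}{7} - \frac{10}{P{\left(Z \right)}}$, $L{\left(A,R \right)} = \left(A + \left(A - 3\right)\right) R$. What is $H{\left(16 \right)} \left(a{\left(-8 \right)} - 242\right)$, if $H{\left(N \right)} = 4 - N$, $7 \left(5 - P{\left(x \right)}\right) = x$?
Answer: $\frac{125712}{43} \approx 2923.5$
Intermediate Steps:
$P{\left(x \right)} = 5 - \frac{x}{7}$
$L{\left(A,R \right)} = R \left(-3 + 2 A\right)$ ($L{\left(A,R \right)} = \left(A + \left(-3 + A\right)\right) R = \left(-3 + 2 A\right) R = R \left(-3 + 2 A\right)$)
$a{\left(Z \right)} = - \frac{10}{5 - \frac{Z}{7}}$ ($a{\left(Z \right)} = \frac{0 \left(-3 + 2 \left(-5\right)\right)}{7} - \frac{10}{5 - \frac{Z}{7}} = 0 \left(-3 - 10\right) \frac{1}{7} - \frac{10}{5 - \frac{Z}{7}} = 0 \left(-13\right) \frac{1}{7} - \frac{10}{5 - \frac{Z}{7}} = 0 \cdot \frac{1}{7} - \frac{10}{5 - \frac{Z}{7}} = 0 - \frac{10}{5 - \frac{Z}{7}} = - \frac{10}{5 - \frac{Z}{7}}$)
$H{\left(16 \right)} \left(a{\left(-8 \right)} - 242\right) = \left(4 - 16\right) \left(\frac{70}{-35 - 8} - 242\right) = \left(4 - 16\right) \left(\frac{70}{-43} - 242\right) = - 12 \left(70 \left(- \frac{1}{43}\right) - 242\right) = - 12 \left(- \frac{70}{43} - 242\right) = \left(-12\right) \left(- \frac{10476}{43}\right) = \frac{125712}{43}$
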